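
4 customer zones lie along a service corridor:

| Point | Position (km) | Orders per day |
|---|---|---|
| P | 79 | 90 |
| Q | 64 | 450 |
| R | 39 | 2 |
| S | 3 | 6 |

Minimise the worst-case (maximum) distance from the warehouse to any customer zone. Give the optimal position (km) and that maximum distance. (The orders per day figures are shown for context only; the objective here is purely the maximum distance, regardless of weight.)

location 41, max distance 38

The 1-center on a line is the midpoint of the two extreme points: leftmost at 3, rightmost at 79.
Optimal location = (3 + 79)/2 = 41; maximum distance = (79 − 3)/2 = 38.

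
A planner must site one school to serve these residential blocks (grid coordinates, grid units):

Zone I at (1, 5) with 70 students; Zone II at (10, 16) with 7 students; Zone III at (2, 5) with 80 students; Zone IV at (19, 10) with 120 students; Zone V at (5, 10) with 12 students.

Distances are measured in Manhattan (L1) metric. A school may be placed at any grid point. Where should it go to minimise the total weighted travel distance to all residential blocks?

(2, 5)

Manhattan distance separates: Σwᵢ(|x−xᵢ|+|y−yᵢ|) = Σwᵢ|x−xᵢ| + Σwᵢ|y−yᵢ|, so x and y are optimised independently as 1-D weighted medians.
Total weight W = 289; half = 144.5.
x-coordinate, sorted with cumulative weight:
  x=1 (Zone I, w=70) cum 70
  x=2 (Zone III, w=80) cum 150  ← median
  x=5 (Zone V, w=12) cum 162
  x=10 (Zone II, w=7) cum 169
  x=19 (Zone IV, w=120) cum 289
⇒ x* = 2
y-coordinate, sorted with cumulative weight:
  y=5 (Zone I, w=70) cum 70
  y=5 (Zone III, w=80) cum 150  ← median
  y=10 (Zone IV, w=120) cum 270
  y=10 (Zone V, w=12) cum 282
  y=16 (Zone II, w=7) cum 289
⇒ y* = 5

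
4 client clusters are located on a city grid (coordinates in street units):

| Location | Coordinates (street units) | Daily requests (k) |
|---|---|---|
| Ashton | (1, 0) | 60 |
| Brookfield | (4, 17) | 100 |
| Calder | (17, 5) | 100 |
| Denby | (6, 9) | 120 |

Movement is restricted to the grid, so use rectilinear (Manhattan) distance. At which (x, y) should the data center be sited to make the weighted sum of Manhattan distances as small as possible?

(6, 9)

Manhattan distance separates: Σwᵢ(|x−xᵢ|+|y−yᵢ|) = Σwᵢ|x−xᵢ| + Σwᵢ|y−yᵢ|, so x and y are optimised independently as 1-D weighted medians.
Total weight W = 380; half = 190.
x-coordinate, sorted with cumulative weight:
  x=1 (Ashton, w=60) cum 60
  x=4 (Brookfield, w=100) cum 160
  x=6 (Denby, w=120) cum 280  ← median
  x=17 (Calder, w=100) cum 380
⇒ x* = 6
y-coordinate, sorted with cumulative weight:
  y=0 (Ashton, w=60) cum 60
  y=5 (Calder, w=100) cum 160
  y=9 (Denby, w=120) cum 280  ← median
  y=17 (Brookfield, w=100) cum 380
⇒ y* = 9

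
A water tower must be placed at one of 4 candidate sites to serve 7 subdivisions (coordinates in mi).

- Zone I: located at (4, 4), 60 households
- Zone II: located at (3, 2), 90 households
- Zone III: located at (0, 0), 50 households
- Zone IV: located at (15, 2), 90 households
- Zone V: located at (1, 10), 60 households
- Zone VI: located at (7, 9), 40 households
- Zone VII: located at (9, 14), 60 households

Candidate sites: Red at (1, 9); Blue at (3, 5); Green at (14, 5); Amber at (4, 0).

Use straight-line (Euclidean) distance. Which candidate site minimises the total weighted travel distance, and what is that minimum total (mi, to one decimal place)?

Blue, total 2958.0 mi

Total weighted distance at each candidate:
  Red (1, 9): total = 3732.6
  Blue (3, 5): total = 2958.0
  Green (14, 5): total = 4433.0
  Amber (4, 0): total = 3545.3
Minimum is at Blue with total 2958.0 mi.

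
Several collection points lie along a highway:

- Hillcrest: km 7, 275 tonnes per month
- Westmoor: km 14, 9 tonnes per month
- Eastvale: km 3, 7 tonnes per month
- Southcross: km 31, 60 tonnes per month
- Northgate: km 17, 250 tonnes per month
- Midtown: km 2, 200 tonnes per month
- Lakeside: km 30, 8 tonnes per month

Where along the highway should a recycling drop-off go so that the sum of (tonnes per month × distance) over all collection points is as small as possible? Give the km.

For a sum of weighted absolute distances on a line, the optimum is the weighted median (not the mean). Total weight W = 809; half-weight = 404.5.
Sort by position and accumulate weight:
  km 2 (Midtown, w=200) → cum 200
  km 3 (Eastvale, w=7) → cum 207
  km 7 (Hillcrest, w=275) → cum 482  ≥ 404.5 → median here
  km 14 (Westmoor, w=9) → cum 491
  km 17 (Northgate, w=250) → cum 741
  km 30 (Lakeside, w=8) → cum 749
  km 31 (Southcross, w=60) → cum 809
Optimal location: km 7.

x = 7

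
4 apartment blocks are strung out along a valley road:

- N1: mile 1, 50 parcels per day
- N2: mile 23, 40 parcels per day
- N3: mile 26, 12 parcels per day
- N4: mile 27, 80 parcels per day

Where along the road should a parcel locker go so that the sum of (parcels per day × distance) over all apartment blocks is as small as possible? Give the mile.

x = 26

For a sum of weighted absolute distances on a line, the optimum is the weighted median (not the mean). Total weight W = 182; half-weight = 91.
Sort by position and accumulate weight:
  mile 1 (N1, w=50) → cum 50
  mile 23 (N2, w=40) → cum 90
  mile 26 (N3, w=12) → cum 102  ≥ 91 → median here
  mile 27 (N4, w=80) → cum 182
Optimal location: mile 26.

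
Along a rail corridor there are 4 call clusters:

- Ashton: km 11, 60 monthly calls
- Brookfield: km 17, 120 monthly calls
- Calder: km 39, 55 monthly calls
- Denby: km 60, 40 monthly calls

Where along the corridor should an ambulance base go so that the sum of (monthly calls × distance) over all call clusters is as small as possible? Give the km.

For a sum of weighted absolute distances on a line, the optimum is the weighted median (not the mean). Total weight W = 275; half-weight = 137.5.
Sort by position and accumulate weight:
  km 11 (Ashton, w=60) → cum 60
  km 17 (Brookfield, w=120) → cum 180  ≥ 137.5 → median here
  km 39 (Calder, w=55) → cum 235
  km 60 (Denby, w=40) → cum 275
Optimal location: km 17.

x = 17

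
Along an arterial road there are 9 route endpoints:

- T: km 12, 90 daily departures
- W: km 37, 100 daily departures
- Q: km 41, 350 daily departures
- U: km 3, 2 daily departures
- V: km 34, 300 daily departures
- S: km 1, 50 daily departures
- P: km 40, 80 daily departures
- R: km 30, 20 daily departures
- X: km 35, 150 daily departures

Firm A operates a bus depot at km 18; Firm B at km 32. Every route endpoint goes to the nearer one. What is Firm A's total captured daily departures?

142

The indifferent point is the midpoint (18+32)/2 = 25; route endpoints left of it (closer to Firm A at 18) go to Firm A, those right go to Firm B.
  S at 1 (w=50) → Firm A
  U at 3 (w=2) → Firm A
  T at 12 (w=90) → Firm A
  R at 30 (w=20) → Firm B
  V at 34 (w=300) → Firm B
  X at 35 (w=150) → Firm B
  W at 37 (w=100) → Firm B
  P at 40 (w=80) → Firm B
  Q at 41 (w=350) → Firm B
Firm A captures 142; Firm B captures 1000.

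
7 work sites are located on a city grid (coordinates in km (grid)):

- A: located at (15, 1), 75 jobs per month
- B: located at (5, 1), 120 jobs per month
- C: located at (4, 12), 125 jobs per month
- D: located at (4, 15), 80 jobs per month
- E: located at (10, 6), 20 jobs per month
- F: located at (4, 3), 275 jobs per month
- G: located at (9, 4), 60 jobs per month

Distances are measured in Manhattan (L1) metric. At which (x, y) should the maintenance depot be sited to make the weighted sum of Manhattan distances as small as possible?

Manhattan distance separates: Σwᵢ(|x−xᵢ|+|y−yᵢ|) = Σwᵢ|x−xᵢ| + Σwᵢ|y−yᵢ|, so x and y are optimised independently as 1-D weighted medians.
Total weight W = 755; half = 377.5.
x-coordinate, sorted with cumulative weight:
  x=4 (C, w=125) cum 125
  x=4 (D, w=80) cum 205
  x=4 (F, w=275) cum 480  ← median
  x=5 (B, w=120) cum 600
  x=9 (G, w=60) cum 660
  x=10 (E, w=20) cum 680
  x=15 (A, w=75) cum 755
⇒ x* = 4
y-coordinate, sorted with cumulative weight:
  y=1 (A, w=75) cum 75
  y=1 (B, w=120) cum 195
  y=3 (F, w=275) cum 470  ← median
  y=4 (G, w=60) cum 530
  y=6 (E, w=20) cum 550
  y=12 (C, w=125) cum 675
  y=15 (D, w=80) cum 755
⇒ y* = 3

(4, 3)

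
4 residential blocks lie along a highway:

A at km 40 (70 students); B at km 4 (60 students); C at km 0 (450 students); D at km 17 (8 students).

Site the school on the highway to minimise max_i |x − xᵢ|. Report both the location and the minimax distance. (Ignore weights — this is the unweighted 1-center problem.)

The 1-center on a line is the midpoint of the two extreme points: leftmost at 0, rightmost at 40.
Optimal location = (0 + 40)/2 = 20; maximum distance = (40 − 0)/2 = 20.

location 20, max distance 20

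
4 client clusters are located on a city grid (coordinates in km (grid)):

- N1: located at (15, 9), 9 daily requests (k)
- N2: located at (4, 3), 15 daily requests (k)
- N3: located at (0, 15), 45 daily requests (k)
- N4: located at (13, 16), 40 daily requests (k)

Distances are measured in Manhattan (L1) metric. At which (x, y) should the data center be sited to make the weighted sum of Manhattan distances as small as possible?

(4, 15)

Manhattan distance separates: Σwᵢ(|x−xᵢ|+|y−yᵢ|) = Σwᵢ|x−xᵢ| + Σwᵢ|y−yᵢ|, so x and y are optimised independently as 1-D weighted medians.
Total weight W = 109; half = 54.5.
x-coordinate, sorted with cumulative weight:
  x=0 (N3, w=45) cum 45
  x=4 (N2, w=15) cum 60  ← median
  x=13 (N4, w=40) cum 100
  x=15 (N1, w=9) cum 109
⇒ x* = 4
y-coordinate, sorted with cumulative weight:
  y=3 (N2, w=15) cum 15
  y=9 (N1, w=9) cum 24
  y=15 (N3, w=45) cum 69  ← median
  y=16 (N4, w=40) cum 109
⇒ y* = 15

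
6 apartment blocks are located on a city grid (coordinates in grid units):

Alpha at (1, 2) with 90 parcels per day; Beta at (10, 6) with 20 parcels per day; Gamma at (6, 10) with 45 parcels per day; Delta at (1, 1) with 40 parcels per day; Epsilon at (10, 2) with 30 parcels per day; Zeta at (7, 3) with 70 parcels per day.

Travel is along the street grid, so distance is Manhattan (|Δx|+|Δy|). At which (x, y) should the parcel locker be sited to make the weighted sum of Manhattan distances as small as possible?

Manhattan distance separates: Σwᵢ(|x−xᵢ|+|y−yᵢ|) = Σwᵢ|x−xᵢ| + Σwᵢ|y−yᵢ|, so x and y are optimised independently as 1-D weighted medians.
Total weight W = 295; half = 147.5.
x-coordinate, sorted with cumulative weight:
  x=1 (Alpha, w=90) cum 90
  x=1 (Delta, w=40) cum 130
  x=6 (Gamma, w=45) cum 175  ← median
  x=7 (Zeta, w=70) cum 245
  x=10 (Beta, w=20) cum 265
  x=10 (Epsilon, w=30) cum 295
⇒ x* = 6
y-coordinate, sorted with cumulative weight:
  y=1 (Delta, w=40) cum 40
  y=2 (Alpha, w=90) cum 130
  y=2 (Epsilon, w=30) cum 160  ← median
  y=3 (Zeta, w=70) cum 230
  y=6 (Beta, w=20) cum 250
  y=10 (Gamma, w=45) cum 295
⇒ y* = 2

(6, 2)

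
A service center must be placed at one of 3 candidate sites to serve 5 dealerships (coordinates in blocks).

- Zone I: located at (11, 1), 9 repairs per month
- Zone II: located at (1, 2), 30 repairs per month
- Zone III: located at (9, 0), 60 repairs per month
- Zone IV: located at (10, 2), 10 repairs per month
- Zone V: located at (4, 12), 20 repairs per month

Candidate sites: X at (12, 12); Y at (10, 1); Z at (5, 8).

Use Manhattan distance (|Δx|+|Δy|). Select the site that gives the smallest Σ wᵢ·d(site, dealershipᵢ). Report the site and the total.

Total weighted distance at each candidate:
  X (12, 12): total = 1918
  Y (10, 1): total = 779
  Z (5, 8): total = 1347
Minimum is at Y with total 779 blocks.

Y, total 779 blocks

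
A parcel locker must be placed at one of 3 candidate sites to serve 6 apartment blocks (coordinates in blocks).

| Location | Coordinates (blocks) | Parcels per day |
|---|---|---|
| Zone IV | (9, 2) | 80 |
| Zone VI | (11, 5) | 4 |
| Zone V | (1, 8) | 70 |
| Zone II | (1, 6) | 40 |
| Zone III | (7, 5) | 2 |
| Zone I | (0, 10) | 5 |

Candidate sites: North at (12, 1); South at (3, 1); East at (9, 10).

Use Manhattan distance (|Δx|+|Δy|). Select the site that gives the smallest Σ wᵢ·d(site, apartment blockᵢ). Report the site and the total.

Total weighted distance at each candidate:
  North (12, 1): total = 2363
  South (3, 1): total = 1594
  East (9, 10): total = 1907
Minimum is at South with total 1594 blocks.

South, total 1594 blocks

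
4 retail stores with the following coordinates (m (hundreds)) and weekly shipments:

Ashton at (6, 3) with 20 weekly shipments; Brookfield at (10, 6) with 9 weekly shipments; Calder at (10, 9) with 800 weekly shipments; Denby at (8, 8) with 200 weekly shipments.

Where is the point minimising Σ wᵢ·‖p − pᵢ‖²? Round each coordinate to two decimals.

(9.53, 8.66)

The minimiser of Σwᵢ‖p−pᵢ‖² is the weighted centroid p* = (Σwᵢpᵢ)/(Σwᵢ).
Σwᵢ = 1029.
Σwᵢxᵢ = 20·6 + 9·10 + 800·10 + 200·8 = 9810.
Σwᵢyᵢ = 20·3 + 9·6 + 800·9 + 200·8 = 8914.
x* = 9810/1029 = 9.53, y* = 8914/1029 = 8.66.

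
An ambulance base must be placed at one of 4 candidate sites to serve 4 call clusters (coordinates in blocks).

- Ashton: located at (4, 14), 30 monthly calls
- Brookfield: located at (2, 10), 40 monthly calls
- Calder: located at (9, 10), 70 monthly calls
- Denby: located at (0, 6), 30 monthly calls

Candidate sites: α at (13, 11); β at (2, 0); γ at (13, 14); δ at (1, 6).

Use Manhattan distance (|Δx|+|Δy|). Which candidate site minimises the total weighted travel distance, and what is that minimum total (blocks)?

δ, total 1400 blocks

Total weighted distance at each candidate:
  α (13, 11): total = 1730
  β (2, 0): total = 2310
  γ (13, 14): total = 2060
  δ (1, 6): total = 1400
Minimum is at δ with total 1400 blocks.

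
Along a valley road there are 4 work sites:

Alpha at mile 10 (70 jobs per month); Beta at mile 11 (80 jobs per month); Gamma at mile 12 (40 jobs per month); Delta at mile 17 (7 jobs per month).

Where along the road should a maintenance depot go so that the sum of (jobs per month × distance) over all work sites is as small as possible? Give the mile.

x = 11

For a sum of weighted absolute distances on a line, the optimum is the weighted median (not the mean). Total weight W = 197; half-weight = 98.5.
Sort by position and accumulate weight:
  mile 10 (Alpha, w=70) → cum 70
  mile 11 (Beta, w=80) → cum 150  ≥ 98.5 → median here
  mile 12 (Gamma, w=40) → cum 190
  mile 17 (Delta, w=7) → cum 197
Optimal location: mile 11.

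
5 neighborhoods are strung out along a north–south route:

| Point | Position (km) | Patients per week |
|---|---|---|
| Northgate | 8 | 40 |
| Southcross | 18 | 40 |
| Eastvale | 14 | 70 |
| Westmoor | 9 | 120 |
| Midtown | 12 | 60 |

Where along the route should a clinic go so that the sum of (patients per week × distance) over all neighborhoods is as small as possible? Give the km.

For a sum of weighted absolute distances on a line, the optimum is the weighted median (not the mean). Total weight W = 330; half-weight = 165.
Sort by position and accumulate weight:
  km 8 (Northgate, w=40) → cum 40
  km 9 (Westmoor, w=120) → cum 160
  km 12 (Midtown, w=60) → cum 220  ≥ 165 → median here
  km 14 (Eastvale, w=70) → cum 290
  km 18 (Southcross, w=40) → cum 330
Optimal location: km 12.

x = 12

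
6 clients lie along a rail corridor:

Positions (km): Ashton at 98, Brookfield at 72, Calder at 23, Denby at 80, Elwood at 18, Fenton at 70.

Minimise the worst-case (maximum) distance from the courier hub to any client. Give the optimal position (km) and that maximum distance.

location 58, max distance 40

The 1-center on a line is the midpoint of the two extreme points: leftmost at 18, rightmost at 98.
Optimal location = (18 + 98)/2 = 58; maximum distance = (98 − 18)/2 = 40.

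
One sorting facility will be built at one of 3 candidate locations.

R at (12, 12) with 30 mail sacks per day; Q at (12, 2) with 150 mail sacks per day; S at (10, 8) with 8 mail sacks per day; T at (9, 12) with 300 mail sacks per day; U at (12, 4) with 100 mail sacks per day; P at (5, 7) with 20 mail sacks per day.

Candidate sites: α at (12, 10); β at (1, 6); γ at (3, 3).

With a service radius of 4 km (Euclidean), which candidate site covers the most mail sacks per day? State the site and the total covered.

Coverage radius r = 4 km; a point is covered iff (Δx)²+(Δy)² ≤ 4² = 16.
  α (12, 10): covers {R, S, T} → 338
  β (1, 6): covers {none} → 0
  γ (3, 3): covers {none} → 0
Maximum coverage at α: 338 mail sacks per day.

α, covering 338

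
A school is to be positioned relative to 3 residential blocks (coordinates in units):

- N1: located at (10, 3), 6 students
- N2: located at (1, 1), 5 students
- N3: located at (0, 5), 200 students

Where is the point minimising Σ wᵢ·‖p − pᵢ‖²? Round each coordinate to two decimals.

The minimiser of Σwᵢ‖p−pᵢ‖² is the weighted centroid p* = (Σwᵢpᵢ)/(Σwᵢ).
Σwᵢ = 211.
Σwᵢxᵢ = 6·10 + 5·1 + 200·0 = 65.
Σwᵢyᵢ = 6·3 + 5·1 + 200·5 = 1023.
x* = 65/211 = 0.31, y* = 1023/211 = 4.85.

(0.31, 4.85)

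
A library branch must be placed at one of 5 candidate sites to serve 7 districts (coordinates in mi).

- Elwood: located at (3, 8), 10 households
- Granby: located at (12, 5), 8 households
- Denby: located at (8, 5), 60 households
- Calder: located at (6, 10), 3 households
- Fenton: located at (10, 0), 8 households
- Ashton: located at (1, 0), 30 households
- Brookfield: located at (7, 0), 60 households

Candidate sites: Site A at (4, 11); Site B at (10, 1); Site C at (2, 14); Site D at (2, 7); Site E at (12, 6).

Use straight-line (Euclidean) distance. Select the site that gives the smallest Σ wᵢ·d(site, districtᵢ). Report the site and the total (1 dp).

Site B, total 902.0 mi

Total weighted distance at each candidate:
  Site A (4, 11): total = 1677.4
  Site B (10, 1): total = 902.0
  Site C (2, 14): total = 2276.5
  Site D (2, 7): total = 1303.5
  Site E (12, 6): total = 1264.3
Minimum is at Site B with total 902.0 mi.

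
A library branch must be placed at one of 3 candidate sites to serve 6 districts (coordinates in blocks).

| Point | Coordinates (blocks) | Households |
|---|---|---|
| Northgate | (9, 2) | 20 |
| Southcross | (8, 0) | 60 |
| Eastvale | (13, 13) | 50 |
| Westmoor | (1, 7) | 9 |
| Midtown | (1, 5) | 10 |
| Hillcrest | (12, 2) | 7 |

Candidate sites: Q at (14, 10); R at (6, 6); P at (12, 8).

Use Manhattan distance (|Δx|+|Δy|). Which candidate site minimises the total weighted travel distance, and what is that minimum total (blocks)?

Total weighted distance at each candidate:
  Q (14, 10): total = 1814
  R (6, 6): total = 1504
  P (12, 8): total = 1490
Minimum is at P with total 1490 blocks.

P, total 1490 blocks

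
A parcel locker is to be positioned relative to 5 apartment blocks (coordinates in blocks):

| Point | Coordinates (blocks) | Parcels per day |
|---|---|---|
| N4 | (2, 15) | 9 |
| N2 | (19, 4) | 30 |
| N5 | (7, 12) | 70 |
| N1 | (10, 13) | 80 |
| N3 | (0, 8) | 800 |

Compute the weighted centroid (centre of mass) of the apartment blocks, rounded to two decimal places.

(1.90, 8.63)

The minimiser of Σwᵢ‖p−pᵢ‖² is the weighted centroid p* = (Σwᵢpᵢ)/(Σwᵢ).
Σwᵢ = 989.
Σwᵢxᵢ = 9·2 + 30·19 + 70·7 + 80·10 + 800·0 = 1878.
Σwᵢyᵢ = 9·15 + 30·4 + 70·12 + 80·13 + 800·8 = 8535.
x* = 1878/989 = 1.90, y* = 8535/989 = 8.63.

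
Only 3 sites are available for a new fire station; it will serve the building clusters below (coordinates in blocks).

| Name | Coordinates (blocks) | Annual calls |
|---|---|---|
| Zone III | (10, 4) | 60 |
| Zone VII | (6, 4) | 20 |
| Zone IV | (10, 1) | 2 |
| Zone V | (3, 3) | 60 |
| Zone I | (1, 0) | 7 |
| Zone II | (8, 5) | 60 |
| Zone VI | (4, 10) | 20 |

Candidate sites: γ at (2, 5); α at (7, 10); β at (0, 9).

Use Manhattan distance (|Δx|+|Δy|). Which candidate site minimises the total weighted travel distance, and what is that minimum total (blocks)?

γ, total 1386 blocks

Total weighted distance at each candidate:
  γ (2, 5): total = 1386
  α (7, 10): total = 1896
  β (0, 9): total = 2586
Minimum is at γ with total 1386 blocks.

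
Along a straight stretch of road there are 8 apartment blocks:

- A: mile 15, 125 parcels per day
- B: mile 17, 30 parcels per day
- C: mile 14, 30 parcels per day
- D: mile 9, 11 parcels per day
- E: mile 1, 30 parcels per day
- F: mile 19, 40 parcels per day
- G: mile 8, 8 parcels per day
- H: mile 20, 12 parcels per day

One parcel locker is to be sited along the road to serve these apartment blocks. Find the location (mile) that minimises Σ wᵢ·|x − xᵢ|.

x = 15

For a sum of weighted absolute distances on a line, the optimum is the weighted median (not the mean). Total weight W = 286; half-weight = 143.
Sort by position and accumulate weight:
  mile 1 (E, w=30) → cum 30
  mile 8 (G, w=8) → cum 38
  mile 9 (D, w=11) → cum 49
  mile 14 (C, w=30) → cum 79
  mile 15 (A, w=125) → cum 204  ≥ 143 → median here
  mile 17 (B, w=30) → cum 234
  mile 19 (F, w=40) → cum 274
  mile 20 (H, w=12) → cum 286
Optimal location: mile 15.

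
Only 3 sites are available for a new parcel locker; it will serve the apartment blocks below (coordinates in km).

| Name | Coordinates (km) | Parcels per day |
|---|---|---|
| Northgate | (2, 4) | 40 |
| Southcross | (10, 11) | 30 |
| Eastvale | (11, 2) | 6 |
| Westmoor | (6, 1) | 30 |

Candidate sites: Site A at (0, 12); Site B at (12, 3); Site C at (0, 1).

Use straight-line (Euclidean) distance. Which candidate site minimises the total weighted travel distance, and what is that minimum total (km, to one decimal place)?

Total weighted distance at each candidate:
  Site A (0, 12): total = 1096.4
  Site B (12, 3): total = 847.6
  Site C (0, 1): total = 814.8
Minimum is at Site C with total 814.8 km.

Site C, total 814.8 km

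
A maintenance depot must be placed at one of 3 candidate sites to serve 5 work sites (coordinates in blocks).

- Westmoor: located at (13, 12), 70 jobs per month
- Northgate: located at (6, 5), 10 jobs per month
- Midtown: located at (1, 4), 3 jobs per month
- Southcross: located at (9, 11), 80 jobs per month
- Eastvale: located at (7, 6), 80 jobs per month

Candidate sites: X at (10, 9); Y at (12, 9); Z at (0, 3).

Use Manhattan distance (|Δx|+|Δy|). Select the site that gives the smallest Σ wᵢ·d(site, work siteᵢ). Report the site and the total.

X, total 1262 blocks

Total weighted distance at each candidate:
  X (10, 9): total = 1262
  Y (12, 9): total = 1468
  Z (0, 3): total = 3786
Minimum is at X with total 1262 blocks.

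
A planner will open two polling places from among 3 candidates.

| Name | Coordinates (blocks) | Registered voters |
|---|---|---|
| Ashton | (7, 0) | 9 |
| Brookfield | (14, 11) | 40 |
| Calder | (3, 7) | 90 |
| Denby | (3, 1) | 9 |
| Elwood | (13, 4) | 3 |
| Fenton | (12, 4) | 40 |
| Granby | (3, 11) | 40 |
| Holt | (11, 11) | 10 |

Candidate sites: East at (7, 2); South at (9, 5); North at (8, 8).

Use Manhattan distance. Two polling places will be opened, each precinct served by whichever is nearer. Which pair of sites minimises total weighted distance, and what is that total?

Evaluate every pair (each demand assigned to the nearer of the two):
  {South, North}: total = 1608
  {East, North}: total = 1647
  {East, South}: total = 1958
Best pair: {South, North} with total 1608.

{South, North}, total 1608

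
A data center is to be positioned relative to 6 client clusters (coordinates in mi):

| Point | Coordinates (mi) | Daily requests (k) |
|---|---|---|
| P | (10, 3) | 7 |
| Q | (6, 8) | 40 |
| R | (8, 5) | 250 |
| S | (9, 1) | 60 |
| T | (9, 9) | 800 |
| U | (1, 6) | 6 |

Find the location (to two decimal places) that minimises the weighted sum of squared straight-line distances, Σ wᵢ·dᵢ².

The minimiser of Σwᵢ‖p−pᵢ‖² is the weighted centroid p* = (Σwᵢpᵢ)/(Σwᵢ).
Σwᵢ = 1163.
Σwᵢxᵢ = 7·10 + 40·6 + 250·8 + 60·9 + 800·9 + 6·1 = 10056.
Σwᵢyᵢ = 7·3 + 40·8 + 250·5 + 60·1 + 800·9 + 6·6 = 8887.
x* = 10056/1163 = 8.65, y* = 8887/1163 = 7.64.

(8.65, 7.64)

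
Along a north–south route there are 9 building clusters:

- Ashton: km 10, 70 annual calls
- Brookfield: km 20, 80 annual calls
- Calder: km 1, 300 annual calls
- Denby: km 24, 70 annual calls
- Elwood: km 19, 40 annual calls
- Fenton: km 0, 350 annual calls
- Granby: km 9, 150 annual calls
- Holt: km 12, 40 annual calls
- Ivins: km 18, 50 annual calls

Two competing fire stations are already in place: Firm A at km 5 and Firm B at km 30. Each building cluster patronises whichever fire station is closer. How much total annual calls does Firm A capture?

The indifferent point is the midpoint (5+30)/2 = 17.5; building clusters left of it (closer to Firm A at 5) go to Firm A, those right go to Firm B.
  Fenton at 0 (w=350) → Firm A
  Calder at 1 (w=300) → Firm A
  Granby at 9 (w=150) → Firm A
  Ashton at 10 (w=70) → Firm A
  Holt at 12 (w=40) → Firm A
  Ivins at 18 (w=50) → Firm B
  Elwood at 19 (w=40) → Firm B
  Brookfield at 20 (w=80) → Firm B
  Denby at 24 (w=70) → Firm B
Firm A captures 910; Firm B captures 240.

910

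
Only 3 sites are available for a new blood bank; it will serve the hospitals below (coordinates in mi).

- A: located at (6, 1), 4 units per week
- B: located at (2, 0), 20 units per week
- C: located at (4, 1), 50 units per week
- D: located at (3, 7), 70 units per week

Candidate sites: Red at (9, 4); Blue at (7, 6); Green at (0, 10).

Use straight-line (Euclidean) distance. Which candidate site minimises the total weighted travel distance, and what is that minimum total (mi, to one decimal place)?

Blue, total 756.8 mi

Total weighted distance at each candidate:
  Red (9, 4): total = 939.3
  Blue (7, 6): total = 756.8
  Green (0, 10): total = 1036.7
Minimum is at Blue with total 756.8 mi.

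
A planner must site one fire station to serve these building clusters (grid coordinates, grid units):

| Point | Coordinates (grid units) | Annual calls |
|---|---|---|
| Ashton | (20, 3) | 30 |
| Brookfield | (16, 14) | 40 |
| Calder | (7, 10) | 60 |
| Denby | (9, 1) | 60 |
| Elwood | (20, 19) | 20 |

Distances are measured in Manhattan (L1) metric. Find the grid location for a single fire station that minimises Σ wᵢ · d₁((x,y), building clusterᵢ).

Manhattan distance separates: Σwᵢ(|x−xᵢ|+|y−yᵢ|) = Σwᵢ|x−xᵢ| + Σwᵢ|y−yᵢ|, so x and y are optimised independently as 1-D weighted medians.
Total weight W = 210; half = 105.
x-coordinate, sorted with cumulative weight:
  x=7 (Calder, w=60) cum 60
  x=9 (Denby, w=60) cum 120  ← median
  x=16 (Brookfield, w=40) cum 160
  x=20 (Ashton, w=30) cum 190
  x=20 (Elwood, w=20) cum 210
⇒ x* = 9
y-coordinate, sorted with cumulative weight:
  y=1 (Denby, w=60) cum 60
  y=3 (Ashton, w=30) cum 90
  y=10 (Calder, w=60) cum 150  ← median
  y=14 (Brookfield, w=40) cum 190
  y=19 (Elwood, w=20) cum 210
⇒ y* = 10

(9, 10)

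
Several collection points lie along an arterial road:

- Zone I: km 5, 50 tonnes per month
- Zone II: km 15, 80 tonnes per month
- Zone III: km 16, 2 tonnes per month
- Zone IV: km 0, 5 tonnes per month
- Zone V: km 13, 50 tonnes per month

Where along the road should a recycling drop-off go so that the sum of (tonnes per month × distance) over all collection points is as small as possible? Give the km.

For a sum of weighted absolute distances on a line, the optimum is the weighted median (not the mean). Total weight W = 187; half-weight = 93.5.
Sort by position and accumulate weight:
  km 0 (Zone IV, w=5) → cum 5
  km 5 (Zone I, w=50) → cum 55
  km 13 (Zone V, w=50) → cum 105  ≥ 93.5 → median here
  km 15 (Zone II, w=80) → cum 185
  km 16 (Zone III, w=2) → cum 187
Optimal location: km 13.

x = 13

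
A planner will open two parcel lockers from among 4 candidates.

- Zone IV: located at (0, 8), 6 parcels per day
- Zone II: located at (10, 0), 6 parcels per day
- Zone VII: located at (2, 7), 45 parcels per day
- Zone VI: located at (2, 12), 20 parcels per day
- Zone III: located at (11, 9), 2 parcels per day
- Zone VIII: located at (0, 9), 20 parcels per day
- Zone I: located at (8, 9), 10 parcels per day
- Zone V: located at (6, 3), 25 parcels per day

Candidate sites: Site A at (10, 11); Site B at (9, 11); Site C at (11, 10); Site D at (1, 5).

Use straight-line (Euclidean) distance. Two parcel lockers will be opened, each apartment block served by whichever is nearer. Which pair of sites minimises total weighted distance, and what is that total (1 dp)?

Evaluate every pair (each demand assigned to the nearer of the two):
  {Site B, Site D}: total = 567.9
  {Site C, Site D}: total = 572.0
  {Site A, Site D}: total = 572.6
  {Site B, Site C}: total = 1043.8
  {Site A, Site B}: total = 1052.0
  {Site A, Site C}: total = 1136.0
Best pair: {Site B, Site D} with total 567.9.

{Site B, Site D}, total 567.9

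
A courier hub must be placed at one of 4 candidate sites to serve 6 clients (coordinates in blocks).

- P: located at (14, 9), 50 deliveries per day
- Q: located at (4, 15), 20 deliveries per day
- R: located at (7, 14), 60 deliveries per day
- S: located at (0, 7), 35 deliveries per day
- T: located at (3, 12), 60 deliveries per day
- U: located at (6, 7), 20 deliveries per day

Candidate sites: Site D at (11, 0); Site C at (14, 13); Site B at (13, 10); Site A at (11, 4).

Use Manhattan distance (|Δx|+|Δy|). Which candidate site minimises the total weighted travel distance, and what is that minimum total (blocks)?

Site B, total 2460 blocks

Total weighted distance at each candidate:
  Site D (11, 0): total = 4190
  Site C (14, 13): total = 2620
  Site B (13, 10): total = 2460
  Site A (11, 4): total = 3210
Minimum is at Site B with total 2460 blocks.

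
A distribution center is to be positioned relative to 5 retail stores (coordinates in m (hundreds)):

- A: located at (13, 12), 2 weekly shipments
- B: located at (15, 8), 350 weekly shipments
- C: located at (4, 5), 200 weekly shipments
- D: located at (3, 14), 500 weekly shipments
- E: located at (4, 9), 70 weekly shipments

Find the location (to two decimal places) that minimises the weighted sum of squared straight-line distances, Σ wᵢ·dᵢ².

The minimiser of Σwᵢ‖p−pᵢ‖² is the weighted centroid p* = (Σwᵢpᵢ)/(Σwᵢ).
Σwᵢ = 1122.
Σwᵢxᵢ = 2·13 + 350·15 + 200·4 + 500·3 + 70·4 = 7856.
Σwᵢyᵢ = 2·12 + 350·8 + 200·5 + 500·14 + 70·9 = 11454.
x* = 7856/1122 = 7.00, y* = 11454/1122 = 10.21.

(7.00, 10.21)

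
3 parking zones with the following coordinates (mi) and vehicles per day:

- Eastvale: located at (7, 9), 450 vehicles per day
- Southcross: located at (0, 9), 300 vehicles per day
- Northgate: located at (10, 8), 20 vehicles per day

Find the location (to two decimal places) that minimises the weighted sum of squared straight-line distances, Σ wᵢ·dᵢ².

(4.35, 8.97)

The minimiser of Σwᵢ‖p−pᵢ‖² is the weighted centroid p* = (Σwᵢpᵢ)/(Σwᵢ).
Σwᵢ = 770.
Σwᵢxᵢ = 450·7 + 300·0 + 20·10 = 3350.
Σwᵢyᵢ = 450·9 + 300·9 + 20·8 = 6910.
x* = 3350/770 = 4.35, y* = 6910/770 = 8.97.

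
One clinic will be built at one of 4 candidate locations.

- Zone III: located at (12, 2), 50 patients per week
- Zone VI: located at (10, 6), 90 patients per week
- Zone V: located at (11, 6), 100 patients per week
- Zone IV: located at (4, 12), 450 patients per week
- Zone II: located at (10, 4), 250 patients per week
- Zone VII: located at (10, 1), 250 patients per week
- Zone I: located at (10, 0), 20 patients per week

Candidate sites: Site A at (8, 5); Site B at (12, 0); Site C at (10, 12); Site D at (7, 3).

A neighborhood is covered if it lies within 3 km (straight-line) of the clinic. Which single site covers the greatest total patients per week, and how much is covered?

Site A, covering 340

Coverage radius r = 3 km; a point is covered iff (Δx)²+(Δy)² ≤ 3² = 9.
  Site A (8, 5): covers {Zone VI, Zone II} → 340
  Site B (12, 0): covers {Zone III, Zone VII, Zone I} → 320
  Site C (10, 12): covers {none} → 0
  Site D (7, 3): covers {none} → 0
Maximum coverage at Site A: 340 patients per week.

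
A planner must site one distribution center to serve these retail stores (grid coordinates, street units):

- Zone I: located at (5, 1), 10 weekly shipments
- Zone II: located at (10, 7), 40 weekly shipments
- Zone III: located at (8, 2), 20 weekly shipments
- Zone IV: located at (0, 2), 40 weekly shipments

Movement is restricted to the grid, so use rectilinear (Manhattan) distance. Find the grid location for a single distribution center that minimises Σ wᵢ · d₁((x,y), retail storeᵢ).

(8, 2)

Manhattan distance separates: Σwᵢ(|x−xᵢ|+|y−yᵢ|) = Σwᵢ|x−xᵢ| + Σwᵢ|y−yᵢ|, so x and y are optimised independently as 1-D weighted medians.
Total weight W = 110; half = 55.
x-coordinate, sorted with cumulative weight:
  x=0 (Zone IV, w=40) cum 40
  x=5 (Zone I, w=10) cum 50
  x=8 (Zone III, w=20) cum 70  ← median
  x=10 (Zone II, w=40) cum 110
⇒ x* = 8
y-coordinate, sorted with cumulative weight:
  y=1 (Zone I, w=10) cum 10
  y=2 (Zone III, w=20) cum 30
  y=2 (Zone IV, w=40) cum 70  ← median
  y=7 (Zone II, w=40) cum 110
⇒ y* = 2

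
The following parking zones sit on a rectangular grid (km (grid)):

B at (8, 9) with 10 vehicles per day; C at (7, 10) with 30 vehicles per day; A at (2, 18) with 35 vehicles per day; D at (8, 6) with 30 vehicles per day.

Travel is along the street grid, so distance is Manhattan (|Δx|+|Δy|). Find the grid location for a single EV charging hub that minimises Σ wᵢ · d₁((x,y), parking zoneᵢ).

(7, 10)

Manhattan distance separates: Σwᵢ(|x−xᵢ|+|y−yᵢ|) = Σwᵢ|x−xᵢ| + Σwᵢ|y−yᵢ|, so x and y are optimised independently as 1-D weighted medians.
Total weight W = 105; half = 52.5.
x-coordinate, sorted with cumulative weight:
  x=2 (A, w=35) cum 35
  x=7 (C, w=30) cum 65  ← median
  x=8 (B, w=10) cum 75
  x=8 (D, w=30) cum 105
⇒ x* = 7
y-coordinate, sorted with cumulative weight:
  y=6 (D, w=30) cum 30
  y=9 (B, w=10) cum 40
  y=10 (C, w=30) cum 70  ← median
  y=18 (A, w=35) cum 105
⇒ y* = 10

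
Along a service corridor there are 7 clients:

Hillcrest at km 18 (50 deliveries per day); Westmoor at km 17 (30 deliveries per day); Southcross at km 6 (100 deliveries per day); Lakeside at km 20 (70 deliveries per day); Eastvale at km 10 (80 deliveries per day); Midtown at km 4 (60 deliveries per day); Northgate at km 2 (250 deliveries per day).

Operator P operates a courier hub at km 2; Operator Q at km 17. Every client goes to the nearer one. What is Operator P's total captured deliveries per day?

410

The indifferent point is the midpoint (2+17)/2 = 9.5; clients left of it (closer to Operator P at 2) go to Operator P, those right go to Operator Q.
  Northgate at 2 (w=250) → Operator P
  Midtown at 4 (w=60) → Operator P
  Southcross at 6 (w=100) → Operator P
  Eastvale at 10 (w=80) → Operator Q
  Westmoor at 17 (w=30) → Operator Q
  Hillcrest at 18 (w=50) → Operator Q
  Lakeside at 20 (w=70) → Operator Q
Operator P captures 410; Operator Q captures 230.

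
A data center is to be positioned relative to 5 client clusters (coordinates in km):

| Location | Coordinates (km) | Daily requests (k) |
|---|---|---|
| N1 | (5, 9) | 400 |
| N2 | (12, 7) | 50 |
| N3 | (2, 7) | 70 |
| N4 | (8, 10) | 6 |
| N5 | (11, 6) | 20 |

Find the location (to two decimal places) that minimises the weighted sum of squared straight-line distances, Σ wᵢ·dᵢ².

The minimiser of Σwᵢ‖p−pᵢ‖² is the weighted centroid p* = (Σwᵢpᵢ)/(Σwᵢ).
Σwᵢ = 546.
Σwᵢxᵢ = 400·5 + 50·12 + 70·2 + 6·8 + 20·11 = 3008.
Σwᵢyᵢ = 400·9 + 50·7 + 70·7 + 6·10 + 20·6 = 4620.
x* = 3008/546 = 5.51, y* = 4620/546 = 8.46.

(5.51, 8.46)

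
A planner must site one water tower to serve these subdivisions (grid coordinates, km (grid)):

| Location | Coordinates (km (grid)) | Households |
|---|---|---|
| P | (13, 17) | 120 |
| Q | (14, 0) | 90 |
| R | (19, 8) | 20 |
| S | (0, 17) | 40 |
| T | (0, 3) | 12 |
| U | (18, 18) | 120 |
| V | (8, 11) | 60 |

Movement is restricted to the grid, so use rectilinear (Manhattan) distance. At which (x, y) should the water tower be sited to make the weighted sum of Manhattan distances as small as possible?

(13, 17)

Manhattan distance separates: Σwᵢ(|x−xᵢ|+|y−yᵢ|) = Σwᵢ|x−xᵢ| + Σwᵢ|y−yᵢ|, so x and y are optimised independently as 1-D weighted medians.
Total weight W = 462; half = 231.
x-coordinate, sorted with cumulative weight:
  x=0 (S, w=40) cum 40
  x=0 (T, w=12) cum 52
  x=8 (V, w=60) cum 112
  x=13 (P, w=120) cum 232  ← median
  x=14 (Q, w=90) cum 322
  x=18 (U, w=120) cum 442
  x=19 (R, w=20) cum 462
⇒ x* = 13
y-coordinate, sorted with cumulative weight:
  y=0 (Q, w=90) cum 90
  y=3 (T, w=12) cum 102
  y=8 (R, w=20) cum 122
  y=11 (V, w=60) cum 182
  y=17 (P, w=120) cum 302  ← median
  y=17 (S, w=40) cum 342
  y=18 (U, w=120) cum 462
⇒ y* = 17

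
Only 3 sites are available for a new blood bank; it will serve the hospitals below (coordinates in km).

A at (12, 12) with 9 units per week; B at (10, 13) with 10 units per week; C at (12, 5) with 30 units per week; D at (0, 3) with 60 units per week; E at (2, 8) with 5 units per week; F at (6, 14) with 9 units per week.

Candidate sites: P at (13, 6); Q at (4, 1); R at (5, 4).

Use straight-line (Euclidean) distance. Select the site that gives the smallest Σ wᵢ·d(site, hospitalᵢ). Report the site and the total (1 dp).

Total weighted distance at each candidate:
  P (13, 6): total = 1125.4
  Q (4, 1): total = 948.0
  R (5, 4): total = 832.1
Minimum is at R with total 832.1 km.

R, total 832.1 km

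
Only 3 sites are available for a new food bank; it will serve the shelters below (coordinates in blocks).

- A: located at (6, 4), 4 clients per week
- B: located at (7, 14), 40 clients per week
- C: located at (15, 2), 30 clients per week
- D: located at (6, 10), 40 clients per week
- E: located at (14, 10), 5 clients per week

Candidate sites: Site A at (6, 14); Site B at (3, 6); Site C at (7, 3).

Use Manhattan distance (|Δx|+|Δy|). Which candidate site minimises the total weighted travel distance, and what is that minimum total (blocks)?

Total weighted distance at each candidate:
  Site A (6, 14): total = 930
  Site B (3, 6): total = 1335
  Site C (7, 3): total = 1108
Minimum is at Site A with total 930 blocks.

Site A, total 930 blocks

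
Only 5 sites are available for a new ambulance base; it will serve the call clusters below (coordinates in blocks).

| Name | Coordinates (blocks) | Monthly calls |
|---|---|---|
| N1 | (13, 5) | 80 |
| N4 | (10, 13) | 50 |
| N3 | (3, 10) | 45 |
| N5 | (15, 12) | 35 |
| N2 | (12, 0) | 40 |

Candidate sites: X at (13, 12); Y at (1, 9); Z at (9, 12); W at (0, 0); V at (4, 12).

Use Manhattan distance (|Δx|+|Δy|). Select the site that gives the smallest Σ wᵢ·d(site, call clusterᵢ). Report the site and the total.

X, total 1890 blocks

Total weighted distance at each candidate:
  X (13, 12): total = 1890
  Y (1, 9): total = 3460
  Z (9, 12): total = 2150
  W (0, 0): total = 4600
  V (4, 12): total = 2950
Minimum is at X with total 1890 blocks.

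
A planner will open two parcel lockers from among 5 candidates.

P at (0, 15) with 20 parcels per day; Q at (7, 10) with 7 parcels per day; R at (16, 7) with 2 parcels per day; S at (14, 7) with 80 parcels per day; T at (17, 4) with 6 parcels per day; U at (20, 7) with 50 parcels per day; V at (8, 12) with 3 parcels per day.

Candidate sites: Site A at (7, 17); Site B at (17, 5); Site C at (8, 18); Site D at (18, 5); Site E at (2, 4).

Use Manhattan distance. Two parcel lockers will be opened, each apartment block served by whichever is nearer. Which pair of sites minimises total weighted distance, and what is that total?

Evaluate every pair (each demand assigned to the nearer of the two):
  {Site A, Site B}: total = 909
  {Site A, Site D}: total = 947
  {Site B, Site C}: total = 963
  {Site C, Site D}: total = 1001
  {Site B, Site E}: total = 1041
  {Site D, Site E}: total = 1079
  {Site B, Site D}: total = 1305
  {Site A, Site E}: total = 2621
  {Site C, Site E}: total = 2675
  {Site A, Site C}: total = 2933
Best pair: {Site A, Site B} with total 909.

{Site A, Site B}, total 909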